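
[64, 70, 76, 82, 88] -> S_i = 64 + 6*i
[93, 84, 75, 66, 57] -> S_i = 93 + -9*i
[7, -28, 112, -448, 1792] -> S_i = 7*-4^i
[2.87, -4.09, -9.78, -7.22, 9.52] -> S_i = Random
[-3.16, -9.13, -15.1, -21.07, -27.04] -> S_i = -3.16 + -5.97*i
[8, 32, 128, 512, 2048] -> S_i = 8*4^i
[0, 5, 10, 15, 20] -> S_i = 0 + 5*i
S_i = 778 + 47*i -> [778, 825, 872, 919, 966]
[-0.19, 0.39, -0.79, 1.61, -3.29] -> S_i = -0.19*(-2.04)^i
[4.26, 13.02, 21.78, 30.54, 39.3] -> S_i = 4.26 + 8.76*i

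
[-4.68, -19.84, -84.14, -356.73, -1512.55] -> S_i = -4.68*4.24^i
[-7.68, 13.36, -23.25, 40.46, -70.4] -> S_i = -7.68*(-1.74)^i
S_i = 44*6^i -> [44, 264, 1584, 9504, 57024]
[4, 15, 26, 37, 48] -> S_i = 4 + 11*i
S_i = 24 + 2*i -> [24, 26, 28, 30, 32]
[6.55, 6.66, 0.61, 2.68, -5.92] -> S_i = Random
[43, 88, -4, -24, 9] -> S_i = Random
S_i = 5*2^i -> [5, 10, 20, 40, 80]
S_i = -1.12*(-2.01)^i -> [-1.12, 2.25, -4.52, 9.1, -18.28]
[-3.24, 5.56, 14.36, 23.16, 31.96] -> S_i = -3.24 + 8.80*i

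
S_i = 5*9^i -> [5, 45, 405, 3645, 32805]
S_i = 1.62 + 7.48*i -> [1.62, 9.1, 16.58, 24.06, 31.54]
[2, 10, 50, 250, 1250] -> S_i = 2*5^i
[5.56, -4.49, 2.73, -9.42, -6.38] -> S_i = Random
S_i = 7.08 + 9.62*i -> [7.08, 16.7, 26.32, 35.94, 45.56]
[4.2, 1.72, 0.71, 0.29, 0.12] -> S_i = 4.20*0.41^i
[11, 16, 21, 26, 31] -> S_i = 11 + 5*i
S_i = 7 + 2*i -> [7, 9, 11, 13, 15]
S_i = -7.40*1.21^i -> [-7.4, -8.95, -10.83, -13.11, -15.86]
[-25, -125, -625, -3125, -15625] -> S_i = -25*5^i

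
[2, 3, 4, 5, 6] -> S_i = 2 + 1*i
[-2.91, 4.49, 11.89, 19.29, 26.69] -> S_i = -2.91 + 7.40*i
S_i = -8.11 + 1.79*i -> [-8.11, -6.32, -4.53, -2.74, -0.95]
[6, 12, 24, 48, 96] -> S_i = 6*2^i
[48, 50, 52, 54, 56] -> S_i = 48 + 2*i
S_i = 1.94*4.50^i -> [1.94, 8.73, 39.28, 176.78, 795.52]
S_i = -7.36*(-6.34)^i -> [-7.36, 46.66, -295.84, 1875.62, -11891.45]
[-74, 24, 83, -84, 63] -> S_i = Random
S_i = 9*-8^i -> [9, -72, 576, -4608, 36864]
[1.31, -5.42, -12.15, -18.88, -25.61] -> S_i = 1.31 + -6.73*i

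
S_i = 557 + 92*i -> [557, 649, 741, 833, 925]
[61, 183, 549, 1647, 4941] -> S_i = 61*3^i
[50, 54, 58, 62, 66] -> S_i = 50 + 4*i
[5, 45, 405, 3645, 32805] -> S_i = 5*9^i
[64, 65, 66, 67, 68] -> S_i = 64 + 1*i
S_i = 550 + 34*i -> [550, 584, 618, 652, 686]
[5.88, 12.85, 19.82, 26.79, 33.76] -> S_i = 5.88 + 6.97*i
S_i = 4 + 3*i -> [4, 7, 10, 13, 16]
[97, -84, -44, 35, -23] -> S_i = Random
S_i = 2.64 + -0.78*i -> [2.64, 1.86, 1.08, 0.3, -0.48]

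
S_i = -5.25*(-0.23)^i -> [-5.25, 1.21, -0.28, 0.06, -0.01]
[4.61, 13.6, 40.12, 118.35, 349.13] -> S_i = 4.61*2.95^i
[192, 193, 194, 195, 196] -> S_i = 192 + 1*i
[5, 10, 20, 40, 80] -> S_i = 5*2^i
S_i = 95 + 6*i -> [95, 101, 107, 113, 119]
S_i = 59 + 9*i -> [59, 68, 77, 86, 95]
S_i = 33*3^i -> [33, 99, 297, 891, 2673]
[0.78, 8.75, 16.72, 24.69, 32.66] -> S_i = 0.78 + 7.97*i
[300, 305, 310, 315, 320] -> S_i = 300 + 5*i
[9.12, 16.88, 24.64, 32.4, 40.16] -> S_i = 9.12 + 7.76*i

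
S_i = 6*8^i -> [6, 48, 384, 3072, 24576]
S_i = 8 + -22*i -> [8, -14, -36, -58, -80]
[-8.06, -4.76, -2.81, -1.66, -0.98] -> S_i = -8.06*0.59^i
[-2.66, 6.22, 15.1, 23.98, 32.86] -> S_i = -2.66 + 8.88*i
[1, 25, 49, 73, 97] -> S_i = 1 + 24*i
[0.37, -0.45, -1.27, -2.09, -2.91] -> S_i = 0.37 + -0.82*i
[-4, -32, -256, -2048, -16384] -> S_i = -4*8^i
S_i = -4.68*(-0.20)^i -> [-4.68, 0.94, -0.19, 0.04, -0.01]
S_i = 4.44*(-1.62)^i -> [4.44, -7.19, 11.65, -18.88, 30.58]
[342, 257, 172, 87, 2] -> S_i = 342 + -85*i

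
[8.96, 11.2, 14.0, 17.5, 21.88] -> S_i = 8.96*1.25^i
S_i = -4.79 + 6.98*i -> [-4.79, 2.19, 9.17, 16.15, 23.13]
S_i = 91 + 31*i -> [91, 122, 153, 184, 215]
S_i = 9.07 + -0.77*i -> [9.07, 8.3, 7.53, 6.76, 5.99]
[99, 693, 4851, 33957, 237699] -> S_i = 99*7^i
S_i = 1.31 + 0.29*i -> [1.31, 1.6, 1.89, 2.18, 2.47]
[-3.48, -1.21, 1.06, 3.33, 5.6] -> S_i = -3.48 + 2.27*i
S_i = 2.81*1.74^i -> [2.81, 4.89, 8.51, 14.8, 25.76]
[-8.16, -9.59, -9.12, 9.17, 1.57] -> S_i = Random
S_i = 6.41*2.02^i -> [6.41, 12.95, 26.16, 52.83, 106.72]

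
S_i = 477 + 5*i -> [477, 482, 487, 492, 497]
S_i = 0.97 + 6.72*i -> [0.97, 7.69, 14.41, 21.13, 27.85]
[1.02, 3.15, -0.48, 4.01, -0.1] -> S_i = Random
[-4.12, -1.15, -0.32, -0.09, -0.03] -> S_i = -4.12*0.28^i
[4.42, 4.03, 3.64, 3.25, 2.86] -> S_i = 4.42 + -0.39*i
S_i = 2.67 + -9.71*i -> [2.67, -7.04, -16.75, -26.46, -36.17]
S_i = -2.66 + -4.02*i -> [-2.66, -6.68, -10.7, -14.72, -18.74]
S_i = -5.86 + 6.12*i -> [-5.86, 0.26, 6.38, 12.5, 18.62]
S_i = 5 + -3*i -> [5, 2, -1, -4, -7]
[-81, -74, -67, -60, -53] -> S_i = -81 + 7*i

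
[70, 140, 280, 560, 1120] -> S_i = 70*2^i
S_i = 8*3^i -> [8, 24, 72, 216, 648]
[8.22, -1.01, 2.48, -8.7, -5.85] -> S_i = Random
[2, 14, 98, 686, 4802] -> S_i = 2*7^i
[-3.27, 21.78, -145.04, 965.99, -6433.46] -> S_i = -3.27*(-6.66)^i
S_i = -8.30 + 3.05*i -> [-8.3, -5.25, -2.2, 0.85, 3.9]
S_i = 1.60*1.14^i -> [1.6, 1.82, 2.08, 2.37, 2.7]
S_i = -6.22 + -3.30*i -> [-6.22, -9.52, -12.82, -16.12, -19.42]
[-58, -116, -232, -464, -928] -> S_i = -58*2^i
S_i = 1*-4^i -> [1, -4, 16, -64, 256]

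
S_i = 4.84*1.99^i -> [4.84, 9.63, 19.17, 38.14, 75.9]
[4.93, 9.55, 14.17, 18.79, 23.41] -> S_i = 4.93 + 4.62*i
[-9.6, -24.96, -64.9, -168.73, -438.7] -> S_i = -9.60*2.60^i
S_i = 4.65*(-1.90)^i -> [4.65, -8.84, 16.79, -31.89, 60.6]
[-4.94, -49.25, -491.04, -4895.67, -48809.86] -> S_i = -4.94*9.97^i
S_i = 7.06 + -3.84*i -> [7.06, 3.22, -0.62, -4.46, -8.3]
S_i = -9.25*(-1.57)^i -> [-9.25, 14.52, -22.8, 35.8, -56.2]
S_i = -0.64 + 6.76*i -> [-0.64, 6.12, 12.88, 19.64, 26.4]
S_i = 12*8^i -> [12, 96, 768, 6144, 49152]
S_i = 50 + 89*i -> [50, 139, 228, 317, 406]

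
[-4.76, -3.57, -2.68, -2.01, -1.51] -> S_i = -4.76*0.75^i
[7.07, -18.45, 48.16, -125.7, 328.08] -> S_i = 7.07*(-2.61)^i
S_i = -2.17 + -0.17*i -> [-2.17, -2.34, -2.51, -2.68, -2.85]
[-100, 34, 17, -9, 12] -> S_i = Random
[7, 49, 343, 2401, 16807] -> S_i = 7*7^i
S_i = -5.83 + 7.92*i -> [-5.83, 2.09, 10.01, 17.93, 25.85]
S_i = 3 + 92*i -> [3, 95, 187, 279, 371]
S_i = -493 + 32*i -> [-493, -461, -429, -397, -365]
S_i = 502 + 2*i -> [502, 504, 506, 508, 510]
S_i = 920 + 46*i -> [920, 966, 1012, 1058, 1104]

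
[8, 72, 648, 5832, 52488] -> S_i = 8*9^i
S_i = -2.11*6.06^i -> [-2.11, -12.79, -77.49, -469.57, -2845.59]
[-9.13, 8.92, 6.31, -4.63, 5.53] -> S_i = Random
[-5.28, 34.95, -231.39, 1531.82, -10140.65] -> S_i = -5.28*(-6.62)^i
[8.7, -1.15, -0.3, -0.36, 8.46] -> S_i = Random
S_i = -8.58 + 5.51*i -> [-8.58, -3.07, 2.44, 7.95, 13.46]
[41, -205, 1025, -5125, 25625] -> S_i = 41*-5^i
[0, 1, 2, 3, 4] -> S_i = 0 + 1*i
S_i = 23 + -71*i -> [23, -48, -119, -190, -261]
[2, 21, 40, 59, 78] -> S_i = 2 + 19*i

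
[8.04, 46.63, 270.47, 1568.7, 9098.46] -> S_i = 8.04*5.80^i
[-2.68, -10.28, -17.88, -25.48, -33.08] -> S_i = -2.68 + -7.60*i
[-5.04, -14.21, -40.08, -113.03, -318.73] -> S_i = -5.04*2.82^i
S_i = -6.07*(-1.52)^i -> [-6.07, 9.23, -14.02, 21.32, -32.4]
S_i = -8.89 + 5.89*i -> [-8.89, -3.0, 2.89, 8.78, 14.67]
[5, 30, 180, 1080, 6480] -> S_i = 5*6^i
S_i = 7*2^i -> [7, 14, 28, 56, 112]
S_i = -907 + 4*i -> [-907, -903, -899, -895, -891]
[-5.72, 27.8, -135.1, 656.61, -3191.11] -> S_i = -5.72*(-4.86)^i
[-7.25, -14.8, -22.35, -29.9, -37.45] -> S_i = -7.25 + -7.55*i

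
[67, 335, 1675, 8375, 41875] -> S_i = 67*5^i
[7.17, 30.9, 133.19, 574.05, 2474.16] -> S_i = 7.17*4.31^i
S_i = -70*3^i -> [-70, -210, -630, -1890, -5670]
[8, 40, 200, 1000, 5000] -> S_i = 8*5^i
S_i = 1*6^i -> [1, 6, 36, 216, 1296]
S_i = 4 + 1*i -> [4, 5, 6, 7, 8]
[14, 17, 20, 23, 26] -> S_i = 14 + 3*i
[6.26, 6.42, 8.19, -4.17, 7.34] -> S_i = Random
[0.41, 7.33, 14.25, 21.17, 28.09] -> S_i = 0.41 + 6.92*i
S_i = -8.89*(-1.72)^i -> [-8.89, 15.29, -26.3, 45.24, -77.81]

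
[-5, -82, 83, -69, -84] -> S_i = Random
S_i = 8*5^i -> [8, 40, 200, 1000, 5000]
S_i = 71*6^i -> [71, 426, 2556, 15336, 92016]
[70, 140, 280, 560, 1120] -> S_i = 70*2^i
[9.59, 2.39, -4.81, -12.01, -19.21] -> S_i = 9.59 + -7.20*i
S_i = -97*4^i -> [-97, -388, -1552, -6208, -24832]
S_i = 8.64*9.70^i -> [8.64, 83.81, 812.94, 7885.49, 76489.3]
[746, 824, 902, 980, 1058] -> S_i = 746 + 78*i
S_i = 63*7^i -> [63, 441, 3087, 21609, 151263]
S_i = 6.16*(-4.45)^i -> [6.16, -27.41, 121.98, -542.83, 2415.58]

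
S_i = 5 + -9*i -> [5, -4, -13, -22, -31]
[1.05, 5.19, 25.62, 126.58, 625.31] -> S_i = 1.05*4.94^i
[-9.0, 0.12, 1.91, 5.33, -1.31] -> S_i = Random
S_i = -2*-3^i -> [-2, 6, -18, 54, -162]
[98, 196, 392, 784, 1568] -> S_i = 98*2^i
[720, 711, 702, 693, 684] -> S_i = 720 + -9*i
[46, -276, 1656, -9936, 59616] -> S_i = 46*-6^i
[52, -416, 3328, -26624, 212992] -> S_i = 52*-8^i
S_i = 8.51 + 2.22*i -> [8.51, 10.73, 12.95, 15.17, 17.39]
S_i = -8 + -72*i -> [-8, -80, -152, -224, -296]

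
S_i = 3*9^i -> [3, 27, 243, 2187, 19683]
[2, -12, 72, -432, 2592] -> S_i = 2*-6^i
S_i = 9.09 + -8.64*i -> [9.09, 0.45, -8.19, -16.83, -25.47]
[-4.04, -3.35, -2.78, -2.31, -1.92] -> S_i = -4.04*0.83^i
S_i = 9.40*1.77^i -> [9.4, 16.64, 29.45, 52.13, 92.26]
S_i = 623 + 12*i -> [623, 635, 647, 659, 671]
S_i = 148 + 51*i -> [148, 199, 250, 301, 352]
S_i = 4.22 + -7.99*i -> [4.22, -3.77, -11.76, -19.75, -27.74]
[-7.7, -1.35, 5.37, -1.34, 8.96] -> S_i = Random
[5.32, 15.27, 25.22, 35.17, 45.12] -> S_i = 5.32 + 9.95*i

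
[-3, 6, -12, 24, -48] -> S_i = -3*-2^i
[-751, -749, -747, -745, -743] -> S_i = -751 + 2*i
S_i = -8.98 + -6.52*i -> [-8.98, -15.5, -22.02, -28.54, -35.06]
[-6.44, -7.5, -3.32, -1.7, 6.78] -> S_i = Random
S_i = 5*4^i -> [5, 20, 80, 320, 1280]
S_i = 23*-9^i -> [23, -207, 1863, -16767, 150903]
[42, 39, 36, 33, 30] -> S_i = 42 + -3*i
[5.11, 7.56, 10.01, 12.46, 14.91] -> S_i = 5.11 + 2.45*i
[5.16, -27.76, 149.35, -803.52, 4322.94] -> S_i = 5.16*(-5.38)^i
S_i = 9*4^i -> [9, 36, 144, 576, 2304]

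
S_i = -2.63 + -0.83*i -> [-2.63, -3.46, -4.29, -5.12, -5.95]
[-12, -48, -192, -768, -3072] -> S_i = -12*4^i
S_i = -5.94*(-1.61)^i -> [-5.94, 9.56, -15.4, 24.79, -39.91]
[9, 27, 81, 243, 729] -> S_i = 9*3^i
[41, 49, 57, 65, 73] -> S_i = 41 + 8*i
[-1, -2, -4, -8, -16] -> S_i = -1*2^i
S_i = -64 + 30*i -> [-64, -34, -4, 26, 56]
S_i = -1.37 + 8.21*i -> [-1.37, 6.84, 15.05, 23.26, 31.47]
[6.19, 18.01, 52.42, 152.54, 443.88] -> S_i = 6.19*2.91^i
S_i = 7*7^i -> [7, 49, 343, 2401, 16807]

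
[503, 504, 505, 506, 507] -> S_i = 503 + 1*i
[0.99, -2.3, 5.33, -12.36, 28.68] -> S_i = 0.99*(-2.32)^i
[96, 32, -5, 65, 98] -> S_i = Random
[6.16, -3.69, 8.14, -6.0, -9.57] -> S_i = Random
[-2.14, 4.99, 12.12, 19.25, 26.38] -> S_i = -2.14 + 7.13*i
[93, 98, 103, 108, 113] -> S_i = 93 + 5*i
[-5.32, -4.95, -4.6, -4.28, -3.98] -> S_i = -5.32*0.93^i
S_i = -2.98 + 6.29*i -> [-2.98, 3.31, 9.6, 15.89, 22.18]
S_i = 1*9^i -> [1, 9, 81, 729, 6561]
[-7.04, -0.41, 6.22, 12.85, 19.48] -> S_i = -7.04 + 6.63*i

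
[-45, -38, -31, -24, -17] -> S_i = -45 + 7*i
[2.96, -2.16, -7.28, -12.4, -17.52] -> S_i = 2.96 + -5.12*i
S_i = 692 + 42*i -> [692, 734, 776, 818, 860]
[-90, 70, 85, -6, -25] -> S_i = Random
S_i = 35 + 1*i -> [35, 36, 37, 38, 39]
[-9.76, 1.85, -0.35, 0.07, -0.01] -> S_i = -9.76*(-0.19)^i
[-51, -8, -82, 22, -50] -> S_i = Random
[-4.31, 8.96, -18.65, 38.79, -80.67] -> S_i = -4.31*(-2.08)^i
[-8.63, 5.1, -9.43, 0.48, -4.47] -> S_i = Random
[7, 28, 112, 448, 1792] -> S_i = 7*4^i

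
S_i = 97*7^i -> [97, 679, 4753, 33271, 232897]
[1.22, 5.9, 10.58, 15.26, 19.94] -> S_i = 1.22 + 4.68*i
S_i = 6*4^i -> [6, 24, 96, 384, 1536]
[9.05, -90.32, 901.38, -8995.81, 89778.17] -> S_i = 9.05*(-9.98)^i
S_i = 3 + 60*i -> [3, 63, 123, 183, 243]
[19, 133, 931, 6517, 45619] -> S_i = 19*7^i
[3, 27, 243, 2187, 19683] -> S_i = 3*9^i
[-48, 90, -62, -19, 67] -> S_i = Random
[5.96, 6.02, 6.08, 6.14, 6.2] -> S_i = 5.96*1.01^i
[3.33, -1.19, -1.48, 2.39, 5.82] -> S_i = Random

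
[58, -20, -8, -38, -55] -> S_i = Random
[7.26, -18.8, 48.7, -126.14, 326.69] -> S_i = 7.26*(-2.59)^i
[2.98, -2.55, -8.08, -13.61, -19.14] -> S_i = 2.98 + -5.53*i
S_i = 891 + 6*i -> [891, 897, 903, 909, 915]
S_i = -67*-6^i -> [-67, 402, -2412, 14472, -86832]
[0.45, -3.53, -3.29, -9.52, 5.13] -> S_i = Random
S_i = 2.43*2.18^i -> [2.43, 5.3, 11.55, 25.18, 54.88]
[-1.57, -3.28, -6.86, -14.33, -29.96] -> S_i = -1.57*2.09^i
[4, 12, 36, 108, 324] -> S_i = 4*3^i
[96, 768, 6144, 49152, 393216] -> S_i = 96*8^i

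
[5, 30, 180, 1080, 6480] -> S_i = 5*6^i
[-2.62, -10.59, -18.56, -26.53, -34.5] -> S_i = -2.62 + -7.97*i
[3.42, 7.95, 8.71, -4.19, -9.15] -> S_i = Random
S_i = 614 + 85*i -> [614, 699, 784, 869, 954]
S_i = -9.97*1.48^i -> [-9.97, -14.76, -21.84, -32.32, -47.83]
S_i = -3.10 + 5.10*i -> [-3.1, 2.0, 7.1, 12.2, 17.3]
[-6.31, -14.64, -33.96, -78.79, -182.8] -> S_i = -6.31*2.32^i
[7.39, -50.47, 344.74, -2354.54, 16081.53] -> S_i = 7.39*(-6.83)^i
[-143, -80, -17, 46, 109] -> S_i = -143 + 63*i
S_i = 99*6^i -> [99, 594, 3564, 21384, 128304]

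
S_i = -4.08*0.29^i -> [-4.08, -1.18, -0.34, -0.1, -0.03]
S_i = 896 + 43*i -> [896, 939, 982, 1025, 1068]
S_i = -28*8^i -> [-28, -224, -1792, -14336, -114688]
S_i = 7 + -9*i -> [7, -2, -11, -20, -29]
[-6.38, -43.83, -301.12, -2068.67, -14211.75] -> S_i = -6.38*6.87^i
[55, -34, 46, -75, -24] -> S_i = Random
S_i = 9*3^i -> [9, 27, 81, 243, 729]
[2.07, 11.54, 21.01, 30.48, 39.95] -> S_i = 2.07 + 9.47*i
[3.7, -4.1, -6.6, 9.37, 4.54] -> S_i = Random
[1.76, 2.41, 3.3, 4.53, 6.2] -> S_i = 1.76*1.37^i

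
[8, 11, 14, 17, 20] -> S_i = 8 + 3*i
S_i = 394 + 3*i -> [394, 397, 400, 403, 406]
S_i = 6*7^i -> [6, 42, 294, 2058, 14406]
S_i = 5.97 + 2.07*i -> [5.97, 8.04, 10.11, 12.18, 14.25]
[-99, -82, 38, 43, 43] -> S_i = Random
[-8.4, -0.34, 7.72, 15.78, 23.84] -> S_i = -8.40 + 8.06*i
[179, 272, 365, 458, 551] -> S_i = 179 + 93*i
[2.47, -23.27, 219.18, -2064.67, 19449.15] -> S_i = 2.47*(-9.42)^i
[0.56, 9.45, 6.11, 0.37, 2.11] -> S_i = Random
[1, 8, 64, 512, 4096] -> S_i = 1*8^i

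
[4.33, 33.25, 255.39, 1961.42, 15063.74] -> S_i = 4.33*7.68^i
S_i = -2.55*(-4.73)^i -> [-2.55, 12.06, -57.05, 269.85, -1276.39]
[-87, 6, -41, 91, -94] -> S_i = Random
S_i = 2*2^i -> [2, 4, 8, 16, 32]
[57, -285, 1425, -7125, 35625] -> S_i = 57*-5^i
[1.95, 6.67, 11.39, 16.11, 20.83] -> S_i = 1.95 + 4.72*i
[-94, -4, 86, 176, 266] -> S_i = -94 + 90*i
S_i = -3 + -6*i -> [-3, -9, -15, -21, -27]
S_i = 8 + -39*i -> [8, -31, -70, -109, -148]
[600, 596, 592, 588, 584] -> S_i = 600 + -4*i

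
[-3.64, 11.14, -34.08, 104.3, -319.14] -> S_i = -3.64*(-3.06)^i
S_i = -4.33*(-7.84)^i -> [-4.33, 33.95, -266.15, 2086.59, -16358.83]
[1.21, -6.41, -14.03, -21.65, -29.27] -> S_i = 1.21 + -7.62*i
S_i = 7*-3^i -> [7, -21, 63, -189, 567]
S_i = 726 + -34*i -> [726, 692, 658, 624, 590]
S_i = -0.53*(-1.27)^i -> [-0.53, 0.67, -0.85, 1.09, -1.38]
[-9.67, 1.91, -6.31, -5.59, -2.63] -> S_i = Random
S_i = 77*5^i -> [77, 385, 1925, 9625, 48125]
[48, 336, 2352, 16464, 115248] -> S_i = 48*7^i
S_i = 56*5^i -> [56, 280, 1400, 7000, 35000]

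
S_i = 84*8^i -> [84, 672, 5376, 43008, 344064]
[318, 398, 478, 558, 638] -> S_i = 318 + 80*i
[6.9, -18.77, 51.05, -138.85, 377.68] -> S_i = 6.90*(-2.72)^i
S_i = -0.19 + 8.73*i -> [-0.19, 8.54, 17.27, 26.0, 34.73]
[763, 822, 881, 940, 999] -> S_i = 763 + 59*i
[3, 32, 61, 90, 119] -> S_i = 3 + 29*i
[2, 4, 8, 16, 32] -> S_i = 2*2^i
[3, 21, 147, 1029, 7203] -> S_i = 3*7^i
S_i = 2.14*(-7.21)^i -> [2.14, -15.43, 111.25, -802.08, 5783.02]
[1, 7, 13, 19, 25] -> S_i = 1 + 6*i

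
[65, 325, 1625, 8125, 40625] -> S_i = 65*5^i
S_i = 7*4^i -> [7, 28, 112, 448, 1792]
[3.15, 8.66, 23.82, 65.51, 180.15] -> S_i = 3.15*2.75^i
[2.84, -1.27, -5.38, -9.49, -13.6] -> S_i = 2.84 + -4.11*i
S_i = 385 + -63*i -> [385, 322, 259, 196, 133]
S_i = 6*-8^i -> [6, -48, 384, -3072, 24576]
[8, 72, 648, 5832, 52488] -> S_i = 8*9^i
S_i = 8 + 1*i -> [8, 9, 10, 11, 12]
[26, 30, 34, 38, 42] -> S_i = 26 + 4*i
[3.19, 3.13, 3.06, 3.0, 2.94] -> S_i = 3.19*0.98^i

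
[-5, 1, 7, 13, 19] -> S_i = -5 + 6*i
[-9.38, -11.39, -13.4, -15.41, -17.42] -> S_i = -9.38 + -2.01*i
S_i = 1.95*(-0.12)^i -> [1.95, -0.23, 0.03, -0.0, 0.0]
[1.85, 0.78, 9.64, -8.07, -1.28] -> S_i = Random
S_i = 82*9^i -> [82, 738, 6642, 59778, 538002]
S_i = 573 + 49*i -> [573, 622, 671, 720, 769]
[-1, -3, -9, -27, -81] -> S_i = -1*3^i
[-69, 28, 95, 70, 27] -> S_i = Random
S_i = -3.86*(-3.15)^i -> [-3.86, 12.16, -38.3, 120.65, -380.04]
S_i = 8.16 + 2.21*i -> [8.16, 10.37, 12.58, 14.79, 17.0]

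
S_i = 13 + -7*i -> [13, 6, -1, -8, -15]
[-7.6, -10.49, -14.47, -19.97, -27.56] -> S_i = -7.60*1.38^i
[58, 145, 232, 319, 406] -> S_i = 58 + 87*i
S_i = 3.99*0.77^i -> [3.99, 3.07, 2.37, 1.82, 1.4]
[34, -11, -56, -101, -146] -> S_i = 34 + -45*i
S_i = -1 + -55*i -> [-1, -56, -111, -166, -221]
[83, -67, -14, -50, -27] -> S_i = Random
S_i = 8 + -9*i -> [8, -1, -10, -19, -28]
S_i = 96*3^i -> [96, 288, 864, 2592, 7776]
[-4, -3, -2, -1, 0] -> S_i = -4 + 1*i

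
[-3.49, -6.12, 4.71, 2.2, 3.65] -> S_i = Random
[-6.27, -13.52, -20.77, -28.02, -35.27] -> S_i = -6.27 + -7.25*i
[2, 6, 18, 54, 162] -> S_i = 2*3^i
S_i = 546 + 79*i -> [546, 625, 704, 783, 862]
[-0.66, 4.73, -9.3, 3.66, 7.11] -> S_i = Random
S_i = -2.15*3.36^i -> [-2.15, -7.22, -24.27, -81.56, -274.03]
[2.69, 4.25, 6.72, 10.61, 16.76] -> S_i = 2.69*1.58^i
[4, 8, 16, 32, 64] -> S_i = 4*2^i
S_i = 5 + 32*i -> [5, 37, 69, 101, 133]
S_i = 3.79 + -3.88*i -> [3.79, -0.09, -3.97, -7.85, -11.73]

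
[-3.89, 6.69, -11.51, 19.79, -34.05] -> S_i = -3.89*(-1.72)^i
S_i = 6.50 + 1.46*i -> [6.5, 7.96, 9.42, 10.88, 12.34]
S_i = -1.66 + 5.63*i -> [-1.66, 3.97, 9.6, 15.23, 20.86]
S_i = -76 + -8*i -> [-76, -84, -92, -100, -108]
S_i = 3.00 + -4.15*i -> [3.0, -1.15, -5.3, -9.45, -13.6]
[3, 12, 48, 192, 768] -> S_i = 3*4^i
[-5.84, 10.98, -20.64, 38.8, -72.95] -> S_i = -5.84*(-1.88)^i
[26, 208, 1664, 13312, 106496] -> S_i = 26*8^i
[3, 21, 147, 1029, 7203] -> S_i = 3*7^i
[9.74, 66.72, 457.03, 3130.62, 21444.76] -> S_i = 9.74*6.85^i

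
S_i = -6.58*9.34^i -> [-6.58, -61.46, -574.01, -5361.26, -50074.13]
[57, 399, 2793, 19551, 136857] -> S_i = 57*7^i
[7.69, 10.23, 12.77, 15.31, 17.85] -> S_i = 7.69 + 2.54*i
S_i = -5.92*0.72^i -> [-5.92, -4.26, -3.07, -2.21, -1.59]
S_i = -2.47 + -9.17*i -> [-2.47, -11.64, -20.81, -29.98, -39.15]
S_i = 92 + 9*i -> [92, 101, 110, 119, 128]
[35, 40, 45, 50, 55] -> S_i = 35 + 5*i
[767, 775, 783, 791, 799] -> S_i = 767 + 8*i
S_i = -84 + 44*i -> [-84, -40, 4, 48, 92]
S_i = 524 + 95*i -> [524, 619, 714, 809, 904]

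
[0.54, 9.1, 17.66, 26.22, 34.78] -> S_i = 0.54 + 8.56*i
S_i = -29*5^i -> [-29, -145, -725, -3625, -18125]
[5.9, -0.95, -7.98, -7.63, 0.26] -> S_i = Random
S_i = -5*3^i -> [-5, -15, -45, -135, -405]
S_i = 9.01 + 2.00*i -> [9.01, 11.01, 13.01, 15.01, 17.01]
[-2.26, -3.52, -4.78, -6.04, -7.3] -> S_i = -2.26 + -1.26*i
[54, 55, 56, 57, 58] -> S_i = 54 + 1*i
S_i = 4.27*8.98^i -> [4.27, 38.34, 344.33, 3092.12, 27767.27]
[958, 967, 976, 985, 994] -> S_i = 958 + 9*i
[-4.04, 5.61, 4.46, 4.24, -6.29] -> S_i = Random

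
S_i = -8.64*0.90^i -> [-8.64, -7.78, -7.0, -6.3, -5.67]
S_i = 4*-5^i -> [4, -20, 100, -500, 2500]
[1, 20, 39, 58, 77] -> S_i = 1 + 19*i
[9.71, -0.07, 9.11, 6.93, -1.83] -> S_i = Random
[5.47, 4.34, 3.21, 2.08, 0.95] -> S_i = 5.47 + -1.13*i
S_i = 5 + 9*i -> [5, 14, 23, 32, 41]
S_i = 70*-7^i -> [70, -490, 3430, -24010, 168070]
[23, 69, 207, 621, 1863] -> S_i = 23*3^i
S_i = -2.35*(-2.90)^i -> [-2.35, 6.82, -19.76, 57.31, -166.21]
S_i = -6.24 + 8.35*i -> [-6.24, 2.11, 10.46, 18.81, 27.16]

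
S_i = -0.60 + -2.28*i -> [-0.6, -2.88, -5.16, -7.44, -9.72]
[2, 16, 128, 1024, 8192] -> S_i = 2*8^i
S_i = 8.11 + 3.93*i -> [8.11, 12.04, 15.97, 19.9, 23.83]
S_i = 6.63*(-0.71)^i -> [6.63, -4.71, 3.34, -2.37, 1.68]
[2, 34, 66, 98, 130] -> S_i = 2 + 32*i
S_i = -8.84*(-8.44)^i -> [-8.84, 74.61, -629.71, 5314.71, -44856.16]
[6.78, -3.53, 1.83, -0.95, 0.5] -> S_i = 6.78*(-0.52)^i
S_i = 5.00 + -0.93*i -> [5.0, 4.07, 3.14, 2.21, 1.28]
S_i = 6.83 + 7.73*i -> [6.83, 14.56, 22.29, 30.02, 37.75]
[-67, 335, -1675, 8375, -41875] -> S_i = -67*-5^i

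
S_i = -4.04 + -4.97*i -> [-4.04, -9.01, -13.98, -18.95, -23.92]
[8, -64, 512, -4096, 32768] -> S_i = 8*-8^i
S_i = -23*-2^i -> [-23, 46, -92, 184, -368]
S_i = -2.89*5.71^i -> [-2.89, -16.5, -94.23, -538.03, -3072.15]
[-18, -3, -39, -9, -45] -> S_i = Random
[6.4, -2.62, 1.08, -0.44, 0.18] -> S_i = 6.40*(-0.41)^i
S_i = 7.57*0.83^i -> [7.57, 6.28, 5.21, 4.33, 3.59]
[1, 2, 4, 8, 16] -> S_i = 1*2^i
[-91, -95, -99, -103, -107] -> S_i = -91 + -4*i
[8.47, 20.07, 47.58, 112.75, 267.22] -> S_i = 8.47*2.37^i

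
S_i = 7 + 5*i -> [7, 12, 17, 22, 27]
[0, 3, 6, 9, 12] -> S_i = 0 + 3*i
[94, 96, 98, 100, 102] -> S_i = 94 + 2*i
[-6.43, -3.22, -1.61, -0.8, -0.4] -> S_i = -6.43*0.50^i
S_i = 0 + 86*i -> [0, 86, 172, 258, 344]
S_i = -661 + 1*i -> [-661, -660, -659, -658, -657]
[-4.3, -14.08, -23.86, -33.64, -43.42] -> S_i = -4.30 + -9.78*i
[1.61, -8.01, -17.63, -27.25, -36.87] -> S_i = 1.61 + -9.62*i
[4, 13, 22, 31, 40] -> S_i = 4 + 9*i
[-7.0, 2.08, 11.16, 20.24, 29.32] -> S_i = -7.00 + 9.08*i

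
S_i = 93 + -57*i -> [93, 36, -21, -78, -135]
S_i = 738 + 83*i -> [738, 821, 904, 987, 1070]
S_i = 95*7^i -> [95, 665, 4655, 32585, 228095]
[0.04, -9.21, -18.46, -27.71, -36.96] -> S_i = 0.04 + -9.25*i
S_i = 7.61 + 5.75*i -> [7.61, 13.36, 19.11, 24.86, 30.61]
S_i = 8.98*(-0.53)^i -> [8.98, -4.76, 2.52, -1.34, 0.71]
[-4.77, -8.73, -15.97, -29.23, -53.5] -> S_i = -4.77*1.83^i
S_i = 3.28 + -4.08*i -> [3.28, -0.8, -4.88, -8.96, -13.04]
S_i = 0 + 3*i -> [0, 3, 6, 9, 12]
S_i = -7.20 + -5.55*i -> [-7.2, -12.75, -18.3, -23.85, -29.4]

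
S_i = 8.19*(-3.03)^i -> [8.19, -24.82, 75.19, -227.83, 690.33]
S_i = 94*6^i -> [94, 564, 3384, 20304, 121824]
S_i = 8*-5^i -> [8, -40, 200, -1000, 5000]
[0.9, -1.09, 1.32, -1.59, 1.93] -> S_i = 0.90*(-1.21)^i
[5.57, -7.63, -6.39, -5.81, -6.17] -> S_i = Random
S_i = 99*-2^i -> [99, -198, 396, -792, 1584]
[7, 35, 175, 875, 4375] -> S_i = 7*5^i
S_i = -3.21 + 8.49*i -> [-3.21, 5.28, 13.77, 22.26, 30.75]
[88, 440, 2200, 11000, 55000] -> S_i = 88*5^i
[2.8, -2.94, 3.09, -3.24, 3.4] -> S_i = 2.80*(-1.05)^i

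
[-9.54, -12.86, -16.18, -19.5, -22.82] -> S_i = -9.54 + -3.32*i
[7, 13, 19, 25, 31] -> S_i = 7 + 6*i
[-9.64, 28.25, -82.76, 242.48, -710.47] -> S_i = -9.64*(-2.93)^i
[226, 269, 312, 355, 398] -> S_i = 226 + 43*i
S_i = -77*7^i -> [-77, -539, -3773, -26411, -184877]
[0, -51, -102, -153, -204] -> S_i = 0 + -51*i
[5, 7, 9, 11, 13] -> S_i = 5 + 2*i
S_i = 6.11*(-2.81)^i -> [6.11, -17.17, 48.25, -135.57, 380.95]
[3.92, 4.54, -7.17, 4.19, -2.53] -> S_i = Random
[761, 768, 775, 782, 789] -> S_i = 761 + 7*i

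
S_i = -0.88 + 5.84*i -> [-0.88, 4.96, 10.8, 16.64, 22.48]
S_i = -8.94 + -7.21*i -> [-8.94, -16.15, -23.36, -30.57, -37.78]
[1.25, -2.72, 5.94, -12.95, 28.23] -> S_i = 1.25*(-2.18)^i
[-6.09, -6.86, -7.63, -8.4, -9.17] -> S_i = -6.09 + -0.77*i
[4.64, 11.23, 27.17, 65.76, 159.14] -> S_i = 4.64*2.42^i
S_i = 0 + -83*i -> [0, -83, -166, -249, -332]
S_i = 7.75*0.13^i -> [7.75, 1.01, 0.13, 0.02, 0.0]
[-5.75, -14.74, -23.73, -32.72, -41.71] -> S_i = -5.75 + -8.99*i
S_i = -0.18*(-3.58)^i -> [-0.18, 0.64, -2.31, 8.26, -29.57]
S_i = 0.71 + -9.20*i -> [0.71, -8.49, -17.69, -26.89, -36.09]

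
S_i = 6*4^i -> [6, 24, 96, 384, 1536]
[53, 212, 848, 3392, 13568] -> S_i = 53*4^i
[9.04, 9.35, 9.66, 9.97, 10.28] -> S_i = 9.04 + 0.31*i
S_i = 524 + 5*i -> [524, 529, 534, 539, 544]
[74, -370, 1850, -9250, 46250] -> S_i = 74*-5^i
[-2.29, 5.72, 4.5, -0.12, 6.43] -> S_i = Random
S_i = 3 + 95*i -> [3, 98, 193, 288, 383]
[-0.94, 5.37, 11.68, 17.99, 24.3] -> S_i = -0.94 + 6.31*i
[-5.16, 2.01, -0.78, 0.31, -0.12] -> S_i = -5.16*(-0.39)^i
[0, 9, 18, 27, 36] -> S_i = 0 + 9*i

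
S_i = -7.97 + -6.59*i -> [-7.97, -14.56, -21.15, -27.74, -34.33]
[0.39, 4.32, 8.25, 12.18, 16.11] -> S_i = 0.39 + 3.93*i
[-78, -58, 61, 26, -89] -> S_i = Random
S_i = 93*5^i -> [93, 465, 2325, 11625, 58125]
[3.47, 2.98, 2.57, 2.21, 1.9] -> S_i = 3.47*0.86^i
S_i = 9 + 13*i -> [9, 22, 35, 48, 61]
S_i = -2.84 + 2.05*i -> [-2.84, -0.79, 1.26, 3.31, 5.36]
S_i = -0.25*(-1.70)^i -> [-0.25, 0.42, -0.72, 1.23, -2.09]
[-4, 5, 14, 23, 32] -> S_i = -4 + 9*i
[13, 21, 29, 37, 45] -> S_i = 13 + 8*i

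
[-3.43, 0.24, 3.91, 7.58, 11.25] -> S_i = -3.43 + 3.67*i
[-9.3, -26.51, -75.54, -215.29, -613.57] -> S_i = -9.30*2.85^i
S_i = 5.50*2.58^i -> [5.5, 14.19, 36.61, 94.45, 243.69]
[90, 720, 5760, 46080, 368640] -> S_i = 90*8^i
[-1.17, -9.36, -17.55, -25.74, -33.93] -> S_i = -1.17 + -8.19*i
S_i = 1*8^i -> [1, 8, 64, 512, 4096]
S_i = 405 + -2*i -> [405, 403, 401, 399, 397]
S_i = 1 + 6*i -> [1, 7, 13, 19, 25]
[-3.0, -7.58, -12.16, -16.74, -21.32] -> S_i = -3.00 + -4.58*i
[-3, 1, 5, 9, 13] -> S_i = -3 + 4*i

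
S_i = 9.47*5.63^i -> [9.47, 53.32, 300.17, 1689.96, 9514.45]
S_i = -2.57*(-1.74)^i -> [-2.57, 4.47, -7.78, 13.54, -23.56]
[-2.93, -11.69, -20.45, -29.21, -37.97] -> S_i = -2.93 + -8.76*i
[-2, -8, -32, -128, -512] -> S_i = -2*4^i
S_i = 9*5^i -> [9, 45, 225, 1125, 5625]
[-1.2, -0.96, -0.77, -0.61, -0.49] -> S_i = -1.20*0.80^i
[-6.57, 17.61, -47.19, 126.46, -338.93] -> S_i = -6.57*(-2.68)^i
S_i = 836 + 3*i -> [836, 839, 842, 845, 848]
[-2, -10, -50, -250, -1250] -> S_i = -2*5^i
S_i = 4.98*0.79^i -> [4.98, 3.93, 3.11, 2.46, 1.94]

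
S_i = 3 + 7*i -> [3, 10, 17, 24, 31]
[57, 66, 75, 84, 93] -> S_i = 57 + 9*i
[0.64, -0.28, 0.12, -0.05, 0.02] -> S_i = 0.64*(-0.44)^i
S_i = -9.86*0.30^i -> [-9.86, -2.96, -0.89, -0.27, -0.08]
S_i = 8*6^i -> [8, 48, 288, 1728, 10368]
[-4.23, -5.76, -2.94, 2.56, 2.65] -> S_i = Random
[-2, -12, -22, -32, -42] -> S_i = -2 + -10*i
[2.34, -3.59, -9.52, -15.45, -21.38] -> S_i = 2.34 + -5.93*i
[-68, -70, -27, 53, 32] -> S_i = Random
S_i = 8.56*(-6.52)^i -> [8.56, -55.81, 363.89, -2372.56, 15469.07]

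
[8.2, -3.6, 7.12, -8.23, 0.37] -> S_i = Random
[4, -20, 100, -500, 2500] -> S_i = 4*-5^i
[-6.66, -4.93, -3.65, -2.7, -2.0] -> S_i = -6.66*0.74^i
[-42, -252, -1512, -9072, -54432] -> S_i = -42*6^i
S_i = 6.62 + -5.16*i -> [6.62, 1.46, -3.7, -8.86, -14.02]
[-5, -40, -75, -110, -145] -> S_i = -5 + -35*i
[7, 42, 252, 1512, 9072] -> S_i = 7*6^i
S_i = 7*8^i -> [7, 56, 448, 3584, 28672]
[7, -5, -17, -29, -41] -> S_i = 7 + -12*i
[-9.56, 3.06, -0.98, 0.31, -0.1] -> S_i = -9.56*(-0.32)^i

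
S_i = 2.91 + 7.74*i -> [2.91, 10.65, 18.39, 26.13, 33.87]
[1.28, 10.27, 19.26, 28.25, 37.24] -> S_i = 1.28 + 8.99*i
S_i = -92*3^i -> [-92, -276, -828, -2484, -7452]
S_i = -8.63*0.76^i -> [-8.63, -6.56, -4.98, -3.79, -2.88]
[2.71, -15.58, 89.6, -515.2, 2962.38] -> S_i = 2.71*(-5.75)^i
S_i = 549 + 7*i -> [549, 556, 563, 570, 577]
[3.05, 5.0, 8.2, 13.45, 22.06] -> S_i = 3.05*1.64^i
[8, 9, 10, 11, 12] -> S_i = 8 + 1*i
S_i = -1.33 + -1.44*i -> [-1.33, -2.77, -4.21, -5.65, -7.09]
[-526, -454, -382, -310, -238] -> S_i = -526 + 72*i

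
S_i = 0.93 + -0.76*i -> [0.93, 0.17, -0.59, -1.35, -2.11]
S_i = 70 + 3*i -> [70, 73, 76, 79, 82]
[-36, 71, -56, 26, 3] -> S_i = Random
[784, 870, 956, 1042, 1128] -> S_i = 784 + 86*i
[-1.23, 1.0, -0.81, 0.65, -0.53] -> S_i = -1.23*(-0.81)^i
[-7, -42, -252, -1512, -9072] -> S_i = -7*6^i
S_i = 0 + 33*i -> [0, 33, 66, 99, 132]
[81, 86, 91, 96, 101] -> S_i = 81 + 5*i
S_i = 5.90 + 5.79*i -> [5.9, 11.69, 17.48, 23.27, 29.06]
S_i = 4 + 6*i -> [4, 10, 16, 22, 28]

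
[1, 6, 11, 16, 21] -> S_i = 1 + 5*i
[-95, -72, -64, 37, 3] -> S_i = Random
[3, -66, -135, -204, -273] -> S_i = 3 + -69*i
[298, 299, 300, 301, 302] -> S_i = 298 + 1*i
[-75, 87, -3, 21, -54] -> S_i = Random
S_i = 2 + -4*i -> [2, -2, -6, -10, -14]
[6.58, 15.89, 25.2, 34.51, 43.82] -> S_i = 6.58 + 9.31*i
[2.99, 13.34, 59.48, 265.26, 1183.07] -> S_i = 2.99*4.46^i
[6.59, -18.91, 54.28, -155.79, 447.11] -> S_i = 6.59*(-2.87)^i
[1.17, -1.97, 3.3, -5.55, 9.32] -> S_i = 1.17*(-1.68)^i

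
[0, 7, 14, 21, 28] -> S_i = 0 + 7*i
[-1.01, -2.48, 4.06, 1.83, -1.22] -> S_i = Random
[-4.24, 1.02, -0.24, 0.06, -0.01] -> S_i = -4.24*(-0.24)^i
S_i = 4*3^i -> [4, 12, 36, 108, 324]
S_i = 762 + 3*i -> [762, 765, 768, 771, 774]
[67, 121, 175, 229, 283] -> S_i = 67 + 54*i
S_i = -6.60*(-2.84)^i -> [-6.6, 18.74, -53.23, 151.18, -429.36]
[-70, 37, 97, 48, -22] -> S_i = Random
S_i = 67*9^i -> [67, 603, 5427, 48843, 439587]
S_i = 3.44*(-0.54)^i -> [3.44, -1.86, 1.0, -0.54, 0.29]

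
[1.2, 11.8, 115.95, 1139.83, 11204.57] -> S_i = 1.20*9.83^i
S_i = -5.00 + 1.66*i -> [-5.0, -3.34, -1.68, -0.02, 1.64]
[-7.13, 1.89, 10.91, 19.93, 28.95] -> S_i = -7.13 + 9.02*i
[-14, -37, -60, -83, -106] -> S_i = -14 + -23*i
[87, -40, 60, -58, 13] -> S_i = Random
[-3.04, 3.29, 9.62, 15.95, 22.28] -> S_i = -3.04 + 6.33*i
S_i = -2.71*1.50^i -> [-2.71, -4.06, -6.1, -9.15, -13.72]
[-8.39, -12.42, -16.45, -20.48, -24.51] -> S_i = -8.39 + -4.03*i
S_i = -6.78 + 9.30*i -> [-6.78, 2.52, 11.82, 21.12, 30.42]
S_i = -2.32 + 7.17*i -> [-2.32, 4.85, 12.02, 19.19, 26.36]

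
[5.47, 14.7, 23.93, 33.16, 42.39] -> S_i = 5.47 + 9.23*i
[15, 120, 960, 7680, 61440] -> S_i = 15*8^i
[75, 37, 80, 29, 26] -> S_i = Random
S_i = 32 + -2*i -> [32, 30, 28, 26, 24]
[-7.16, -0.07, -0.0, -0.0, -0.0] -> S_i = -7.16*0.01^i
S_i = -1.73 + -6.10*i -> [-1.73, -7.83, -13.93, -20.03, -26.13]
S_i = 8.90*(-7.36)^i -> [8.9, -65.5, 482.11, -3548.33, 26115.68]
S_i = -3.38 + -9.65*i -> [-3.38, -13.03, -22.68, -32.33, -41.98]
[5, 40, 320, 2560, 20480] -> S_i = 5*8^i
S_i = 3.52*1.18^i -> [3.52, 4.15, 4.9, 5.78, 6.82]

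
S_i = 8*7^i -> [8, 56, 392, 2744, 19208]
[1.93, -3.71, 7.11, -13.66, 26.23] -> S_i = 1.93*(-1.92)^i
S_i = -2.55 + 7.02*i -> [-2.55, 4.47, 11.49, 18.51, 25.53]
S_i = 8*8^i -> [8, 64, 512, 4096, 32768]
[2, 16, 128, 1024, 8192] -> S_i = 2*8^i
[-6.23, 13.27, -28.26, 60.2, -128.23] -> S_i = -6.23*(-2.13)^i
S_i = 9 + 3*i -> [9, 12, 15, 18, 21]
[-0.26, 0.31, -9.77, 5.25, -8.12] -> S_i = Random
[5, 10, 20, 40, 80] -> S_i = 5*2^i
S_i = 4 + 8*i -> [4, 12, 20, 28, 36]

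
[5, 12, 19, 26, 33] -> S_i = 5 + 7*i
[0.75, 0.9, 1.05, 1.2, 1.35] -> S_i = 0.75 + 0.15*i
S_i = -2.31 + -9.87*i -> [-2.31, -12.18, -22.05, -31.92, -41.79]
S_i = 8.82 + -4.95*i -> [8.82, 3.87, -1.08, -6.03, -10.98]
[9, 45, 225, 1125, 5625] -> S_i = 9*5^i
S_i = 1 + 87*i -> [1, 88, 175, 262, 349]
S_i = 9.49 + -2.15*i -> [9.49, 7.34, 5.19, 3.04, 0.89]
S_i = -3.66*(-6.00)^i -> [-3.66, 21.96, -131.76, 790.56, -4743.36]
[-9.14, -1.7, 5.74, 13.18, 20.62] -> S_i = -9.14 + 7.44*i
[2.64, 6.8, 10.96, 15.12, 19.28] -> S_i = 2.64 + 4.16*i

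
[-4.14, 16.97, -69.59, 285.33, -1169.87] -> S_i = -4.14*(-4.10)^i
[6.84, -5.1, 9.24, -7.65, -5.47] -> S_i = Random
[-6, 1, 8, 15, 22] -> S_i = -6 + 7*i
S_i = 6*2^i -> [6, 12, 24, 48, 96]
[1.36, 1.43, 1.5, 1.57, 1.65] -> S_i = 1.36*1.05^i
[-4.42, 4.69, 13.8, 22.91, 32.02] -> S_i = -4.42 + 9.11*i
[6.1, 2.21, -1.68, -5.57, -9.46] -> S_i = 6.10 + -3.89*i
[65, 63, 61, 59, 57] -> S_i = 65 + -2*i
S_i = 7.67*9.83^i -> [7.67, 75.4, 741.14, 7285.44, 71615.9]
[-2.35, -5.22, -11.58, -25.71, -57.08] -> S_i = -2.35*2.22^i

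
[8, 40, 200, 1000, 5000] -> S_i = 8*5^i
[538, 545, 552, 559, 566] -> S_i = 538 + 7*i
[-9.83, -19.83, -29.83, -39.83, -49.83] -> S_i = -9.83 + -10.00*i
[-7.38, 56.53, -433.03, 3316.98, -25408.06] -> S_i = -7.38*(-7.66)^i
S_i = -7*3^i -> [-7, -21, -63, -189, -567]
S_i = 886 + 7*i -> [886, 893, 900, 907, 914]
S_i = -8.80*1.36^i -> [-8.8, -11.97, -16.28, -22.14, -30.1]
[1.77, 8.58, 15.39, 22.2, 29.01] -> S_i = 1.77 + 6.81*i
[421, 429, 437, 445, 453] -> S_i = 421 + 8*i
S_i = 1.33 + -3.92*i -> [1.33, -2.59, -6.51, -10.43, -14.35]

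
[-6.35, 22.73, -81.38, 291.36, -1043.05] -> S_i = -6.35*(-3.58)^i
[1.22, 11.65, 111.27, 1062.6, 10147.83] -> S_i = 1.22*9.55^i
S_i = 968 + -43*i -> [968, 925, 882, 839, 796]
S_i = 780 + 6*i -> [780, 786, 792, 798, 804]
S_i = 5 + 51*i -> [5, 56, 107, 158, 209]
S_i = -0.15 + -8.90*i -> [-0.15, -9.05, -17.95, -26.85, -35.75]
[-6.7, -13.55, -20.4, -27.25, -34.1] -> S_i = -6.70 + -6.85*i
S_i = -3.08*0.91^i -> [-3.08, -2.8, -2.55, -2.32, -2.11]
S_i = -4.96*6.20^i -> [-4.96, -30.75, -190.66, -1182.11, -7329.06]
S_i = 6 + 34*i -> [6, 40, 74, 108, 142]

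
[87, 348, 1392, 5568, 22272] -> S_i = 87*4^i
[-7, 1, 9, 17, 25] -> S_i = -7 + 8*i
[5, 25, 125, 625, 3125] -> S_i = 5*5^i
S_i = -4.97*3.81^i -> [-4.97, -18.94, -72.15, -274.87, -1047.26]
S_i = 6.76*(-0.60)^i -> [6.76, -4.06, 2.43, -1.46, 0.88]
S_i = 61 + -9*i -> [61, 52, 43, 34, 25]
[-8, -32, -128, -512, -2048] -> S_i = -8*4^i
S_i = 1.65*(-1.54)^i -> [1.65, -2.54, 3.91, -6.03, 9.28]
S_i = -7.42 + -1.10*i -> [-7.42, -8.52, -9.62, -10.72, -11.82]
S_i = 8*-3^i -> [8, -24, 72, -216, 648]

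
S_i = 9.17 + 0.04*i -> [9.17, 9.21, 9.25, 9.29, 9.33]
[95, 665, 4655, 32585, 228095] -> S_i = 95*7^i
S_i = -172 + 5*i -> [-172, -167, -162, -157, -152]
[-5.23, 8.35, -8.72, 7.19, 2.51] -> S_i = Random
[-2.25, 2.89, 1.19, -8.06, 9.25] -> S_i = Random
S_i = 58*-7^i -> [58, -406, 2842, -19894, 139258]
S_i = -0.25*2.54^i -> [-0.25, -0.64, -1.61, -4.1, -10.41]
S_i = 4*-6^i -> [4, -24, 144, -864, 5184]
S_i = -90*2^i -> [-90, -180, -360, -720, -1440]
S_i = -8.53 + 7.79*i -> [-8.53, -0.74, 7.05, 14.84, 22.63]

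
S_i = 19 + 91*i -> [19, 110, 201, 292, 383]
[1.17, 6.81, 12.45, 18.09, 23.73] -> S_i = 1.17 + 5.64*i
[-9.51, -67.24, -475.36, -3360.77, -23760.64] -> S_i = -9.51*7.07^i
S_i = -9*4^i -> [-9, -36, -144, -576, -2304]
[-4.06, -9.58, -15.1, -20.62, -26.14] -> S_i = -4.06 + -5.52*i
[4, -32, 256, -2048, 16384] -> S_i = 4*-8^i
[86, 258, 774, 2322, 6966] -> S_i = 86*3^i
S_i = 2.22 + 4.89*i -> [2.22, 7.11, 12.0, 16.89, 21.78]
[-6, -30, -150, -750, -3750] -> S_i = -6*5^i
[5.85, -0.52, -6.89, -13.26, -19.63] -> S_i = 5.85 + -6.37*i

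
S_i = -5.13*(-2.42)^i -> [-5.13, 12.41, -30.04, 72.7, -175.95]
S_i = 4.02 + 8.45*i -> [4.02, 12.47, 20.92, 29.37, 37.82]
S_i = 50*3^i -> [50, 150, 450, 1350, 4050]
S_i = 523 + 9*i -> [523, 532, 541, 550, 559]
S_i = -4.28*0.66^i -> [-4.28, -2.82, -1.86, -1.23, -0.81]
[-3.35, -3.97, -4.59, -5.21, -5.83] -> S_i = -3.35 + -0.62*i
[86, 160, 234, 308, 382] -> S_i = 86 + 74*i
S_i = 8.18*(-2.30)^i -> [8.18, -18.81, 43.27, -99.53, 228.91]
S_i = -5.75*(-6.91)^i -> [-5.75, 39.73, -274.55, 1897.15, -13109.32]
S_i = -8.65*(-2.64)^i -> [-8.65, 22.84, -60.29, 159.16, -420.18]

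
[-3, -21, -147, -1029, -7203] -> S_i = -3*7^i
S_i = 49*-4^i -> [49, -196, 784, -3136, 12544]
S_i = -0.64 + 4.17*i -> [-0.64, 3.53, 7.7, 11.87, 16.04]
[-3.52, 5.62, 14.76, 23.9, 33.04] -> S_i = -3.52 + 9.14*i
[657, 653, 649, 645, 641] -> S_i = 657 + -4*i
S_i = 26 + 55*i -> [26, 81, 136, 191, 246]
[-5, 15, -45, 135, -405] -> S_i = -5*-3^i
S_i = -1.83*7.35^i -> [-1.83, -13.45, -98.86, -726.63, -5340.73]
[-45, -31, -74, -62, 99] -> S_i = Random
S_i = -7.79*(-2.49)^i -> [-7.79, 19.4, -48.3, 120.26, -299.46]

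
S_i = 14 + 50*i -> [14, 64, 114, 164, 214]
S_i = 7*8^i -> [7, 56, 448, 3584, 28672]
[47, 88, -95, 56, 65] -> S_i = Random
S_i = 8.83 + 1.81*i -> [8.83, 10.64, 12.45, 14.26, 16.07]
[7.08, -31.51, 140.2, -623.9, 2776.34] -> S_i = 7.08*(-4.45)^i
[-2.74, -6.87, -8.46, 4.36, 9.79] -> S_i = Random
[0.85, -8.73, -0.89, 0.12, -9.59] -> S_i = Random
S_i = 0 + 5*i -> [0, 5, 10, 15, 20]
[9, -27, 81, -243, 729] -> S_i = 9*-3^i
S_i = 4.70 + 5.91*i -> [4.7, 10.61, 16.52, 22.43, 28.34]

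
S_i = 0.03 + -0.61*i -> [0.03, -0.58, -1.19, -1.8, -2.41]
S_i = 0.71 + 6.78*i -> [0.71, 7.49, 14.27, 21.05, 27.83]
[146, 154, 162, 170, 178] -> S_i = 146 + 8*i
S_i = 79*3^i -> [79, 237, 711, 2133, 6399]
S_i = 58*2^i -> [58, 116, 232, 464, 928]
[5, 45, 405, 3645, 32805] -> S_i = 5*9^i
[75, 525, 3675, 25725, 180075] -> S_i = 75*7^i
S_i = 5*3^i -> [5, 15, 45, 135, 405]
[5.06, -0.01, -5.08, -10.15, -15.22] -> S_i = 5.06 + -5.07*i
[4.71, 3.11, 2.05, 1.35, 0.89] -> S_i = 4.71*0.66^i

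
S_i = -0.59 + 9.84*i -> [-0.59, 9.25, 19.09, 28.93, 38.77]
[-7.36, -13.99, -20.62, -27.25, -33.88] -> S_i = -7.36 + -6.63*i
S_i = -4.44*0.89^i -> [-4.44, -3.95, -3.52, -3.13, -2.79]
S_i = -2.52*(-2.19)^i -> [-2.52, 5.52, -12.09, 26.47, -57.97]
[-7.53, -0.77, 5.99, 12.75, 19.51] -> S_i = -7.53 + 6.76*i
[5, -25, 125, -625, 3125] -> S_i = 5*-5^i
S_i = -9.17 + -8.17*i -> [-9.17, -17.34, -25.51, -33.68, -41.85]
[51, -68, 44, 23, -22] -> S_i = Random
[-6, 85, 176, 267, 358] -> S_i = -6 + 91*i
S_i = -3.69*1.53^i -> [-3.69, -5.65, -8.64, -13.22, -20.22]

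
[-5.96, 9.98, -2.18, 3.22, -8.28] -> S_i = Random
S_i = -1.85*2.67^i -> [-1.85, -4.94, -13.19, -35.21, -94.02]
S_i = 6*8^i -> [6, 48, 384, 3072, 24576]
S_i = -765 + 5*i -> [-765, -760, -755, -750, -745]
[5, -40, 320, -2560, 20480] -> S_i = 5*-8^i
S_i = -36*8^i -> [-36, -288, -2304, -18432, -147456]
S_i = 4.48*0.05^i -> [4.48, 0.22, 0.01, 0.0, 0.0]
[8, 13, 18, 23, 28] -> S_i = 8 + 5*i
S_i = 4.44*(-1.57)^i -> [4.44, -6.97, 10.94, -17.18, 26.98]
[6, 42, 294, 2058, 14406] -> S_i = 6*7^i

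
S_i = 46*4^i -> [46, 184, 736, 2944, 11776]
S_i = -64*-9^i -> [-64, 576, -5184, 46656, -419904]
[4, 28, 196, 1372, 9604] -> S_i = 4*7^i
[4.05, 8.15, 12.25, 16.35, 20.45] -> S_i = 4.05 + 4.10*i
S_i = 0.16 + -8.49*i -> [0.16, -8.33, -16.82, -25.31, -33.8]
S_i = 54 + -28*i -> [54, 26, -2, -30, -58]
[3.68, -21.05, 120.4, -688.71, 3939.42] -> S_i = 3.68*(-5.72)^i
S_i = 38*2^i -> [38, 76, 152, 304, 608]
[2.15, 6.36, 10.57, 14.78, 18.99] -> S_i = 2.15 + 4.21*i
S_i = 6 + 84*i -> [6, 90, 174, 258, 342]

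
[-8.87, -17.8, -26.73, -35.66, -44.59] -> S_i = -8.87 + -8.93*i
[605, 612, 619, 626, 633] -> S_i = 605 + 7*i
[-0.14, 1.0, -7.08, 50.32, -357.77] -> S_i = -0.14*(-7.11)^i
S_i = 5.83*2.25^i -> [5.83, 13.12, 29.51, 66.41, 149.42]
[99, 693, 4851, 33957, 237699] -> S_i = 99*7^i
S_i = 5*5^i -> [5, 25, 125, 625, 3125]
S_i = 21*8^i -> [21, 168, 1344, 10752, 86016]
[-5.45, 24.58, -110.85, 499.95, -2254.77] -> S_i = -5.45*(-4.51)^i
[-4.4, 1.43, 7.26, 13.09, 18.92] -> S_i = -4.40 + 5.83*i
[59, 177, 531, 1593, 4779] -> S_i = 59*3^i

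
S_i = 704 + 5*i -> [704, 709, 714, 719, 724]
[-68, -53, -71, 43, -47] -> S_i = Random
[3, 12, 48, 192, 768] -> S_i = 3*4^i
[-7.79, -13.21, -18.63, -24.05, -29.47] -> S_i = -7.79 + -5.42*i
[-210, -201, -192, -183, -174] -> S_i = -210 + 9*i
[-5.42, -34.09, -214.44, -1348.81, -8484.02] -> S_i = -5.42*6.29^i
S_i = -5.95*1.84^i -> [-5.95, -10.95, -20.14, -37.07, -68.2]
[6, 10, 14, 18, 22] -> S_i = 6 + 4*i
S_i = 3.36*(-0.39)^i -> [3.36, -1.31, 0.51, -0.2, 0.08]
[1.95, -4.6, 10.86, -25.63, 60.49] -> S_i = 1.95*(-2.36)^i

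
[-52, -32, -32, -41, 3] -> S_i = Random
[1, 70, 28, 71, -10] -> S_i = Random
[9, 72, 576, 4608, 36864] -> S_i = 9*8^i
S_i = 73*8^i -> [73, 584, 4672, 37376, 299008]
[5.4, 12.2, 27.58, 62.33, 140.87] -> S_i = 5.40*2.26^i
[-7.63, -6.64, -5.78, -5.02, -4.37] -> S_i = -7.63*0.87^i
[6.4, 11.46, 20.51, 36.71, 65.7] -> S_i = 6.40*1.79^i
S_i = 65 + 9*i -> [65, 74, 83, 92, 101]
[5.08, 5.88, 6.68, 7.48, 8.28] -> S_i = 5.08 + 0.80*i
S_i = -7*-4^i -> [-7, 28, -112, 448, -1792]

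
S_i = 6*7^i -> [6, 42, 294, 2058, 14406]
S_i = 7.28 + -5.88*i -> [7.28, 1.4, -4.48, -10.36, -16.24]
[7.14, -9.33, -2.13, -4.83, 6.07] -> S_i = Random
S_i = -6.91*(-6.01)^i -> [-6.91, 41.53, -249.59, 1500.04, -9015.21]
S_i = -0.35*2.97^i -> [-0.35, -1.04, -3.09, -9.17, -27.23]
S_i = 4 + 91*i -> [4, 95, 186, 277, 368]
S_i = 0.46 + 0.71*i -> [0.46, 1.17, 1.88, 2.59, 3.3]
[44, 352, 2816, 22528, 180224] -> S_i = 44*8^i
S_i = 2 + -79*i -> [2, -77, -156, -235, -314]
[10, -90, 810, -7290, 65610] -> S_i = 10*-9^i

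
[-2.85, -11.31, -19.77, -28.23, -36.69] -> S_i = -2.85 + -8.46*i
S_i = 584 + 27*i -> [584, 611, 638, 665, 692]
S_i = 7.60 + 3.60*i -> [7.6, 11.2, 14.8, 18.4, 22.0]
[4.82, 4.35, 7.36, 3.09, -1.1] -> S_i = Random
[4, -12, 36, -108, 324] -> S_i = 4*-3^i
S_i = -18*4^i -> [-18, -72, -288, -1152, -4608]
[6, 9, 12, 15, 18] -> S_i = 6 + 3*i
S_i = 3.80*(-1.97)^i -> [3.8, -7.49, 14.75, -29.05, 57.23]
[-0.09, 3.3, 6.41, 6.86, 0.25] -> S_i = Random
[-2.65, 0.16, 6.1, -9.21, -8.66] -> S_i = Random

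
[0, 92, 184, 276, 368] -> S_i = 0 + 92*i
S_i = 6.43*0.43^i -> [6.43, 2.76, 1.19, 0.51, 0.22]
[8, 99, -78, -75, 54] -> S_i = Random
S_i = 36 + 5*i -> [36, 41, 46, 51, 56]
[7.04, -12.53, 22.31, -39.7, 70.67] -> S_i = 7.04*(-1.78)^i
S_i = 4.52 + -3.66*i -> [4.52, 0.86, -2.8, -6.46, -10.12]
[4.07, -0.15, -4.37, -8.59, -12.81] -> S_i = 4.07 + -4.22*i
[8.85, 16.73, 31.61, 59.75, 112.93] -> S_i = 8.85*1.89^i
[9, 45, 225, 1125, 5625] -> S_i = 9*5^i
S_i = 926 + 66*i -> [926, 992, 1058, 1124, 1190]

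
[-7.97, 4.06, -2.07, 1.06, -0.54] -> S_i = -7.97*(-0.51)^i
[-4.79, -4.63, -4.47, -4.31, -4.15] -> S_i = -4.79 + 0.16*i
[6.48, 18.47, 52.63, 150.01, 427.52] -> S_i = 6.48*2.85^i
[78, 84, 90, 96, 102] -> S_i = 78 + 6*i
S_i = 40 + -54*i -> [40, -14, -68, -122, -176]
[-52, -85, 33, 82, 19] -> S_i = Random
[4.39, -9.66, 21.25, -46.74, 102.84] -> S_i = 4.39*(-2.20)^i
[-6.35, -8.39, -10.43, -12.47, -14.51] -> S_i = -6.35 + -2.04*i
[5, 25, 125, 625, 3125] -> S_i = 5*5^i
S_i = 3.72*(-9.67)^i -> [3.72, -35.97, 347.85, -3363.74, 32527.36]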